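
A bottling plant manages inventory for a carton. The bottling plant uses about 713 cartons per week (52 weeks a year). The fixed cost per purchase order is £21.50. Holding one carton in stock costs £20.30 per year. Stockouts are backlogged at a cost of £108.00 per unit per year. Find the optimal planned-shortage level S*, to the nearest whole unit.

Annual demand D = 713 × 52 = 37,076.
With planned backorders, Q* = √(2DS/H) · √((H+B)/B).
√(2DS/H) = √(2 × 37,076 × 21.5 / 20.3) = 280.242.
√((H+B)/B) = √((20.3+108)/108) = 1.0899.
Q* ≈ 305.446.
S* = Q* · H/(H+B) = 305.446 × 20.3/128.3 ≈ 48.329.

S* ≈ 48 cartons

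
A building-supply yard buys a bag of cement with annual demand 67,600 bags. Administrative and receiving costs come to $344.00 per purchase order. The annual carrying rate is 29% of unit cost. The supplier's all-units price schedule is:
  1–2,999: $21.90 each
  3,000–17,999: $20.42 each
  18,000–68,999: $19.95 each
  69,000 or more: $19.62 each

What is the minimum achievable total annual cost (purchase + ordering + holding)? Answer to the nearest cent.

Holding cost per unit per year at price C is H = 0.29·C.
Evaluate total cost at each tier's feasible EOQ or, if the EOQ is below the tier, at the tier's minimum quantity.
EOQ at $21.90 = 2706.1 (feasible in tier 1): TC = 67,600×$21.90 + (67,600/2706.1)×344 + (2706.1/2)×0.29×$21.90 = $1,497,626.55.
EOQ at $20.42 = 2802.5 < 3000, so use break Q=3000: TC = 67,600×$20.42 + (67,600/3000.0)×344 + (3000.0/2)×0.29×$20.42 = $1,397,026.17.
EOQ at $19.95 = 2835.3 < 18000, so use break Q=18000: TC = 67,600×$19.95 + (67,600/18000.0)×344 + (18000.0/2)×0.29×$19.95 = $1,401,981.41.
EOQ at $19.62 = 2859.0 < 69000, so use break Q=69000: TC = 67,600×$19.62 + (67,600/69000.0)×344 + (69000.0/2)×0.29×$19.62 = $1,522,947.12.
Lowest total cost among the candidates is at Q = 3000.0.

TC* ≈ $1,397,026.17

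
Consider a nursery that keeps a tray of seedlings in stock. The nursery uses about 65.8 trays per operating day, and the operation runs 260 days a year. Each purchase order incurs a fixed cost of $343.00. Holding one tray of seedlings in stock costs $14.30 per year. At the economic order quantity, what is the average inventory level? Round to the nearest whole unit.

Annual demand D = 65.8 × 260 = 17,108.
Q* = √(2DS/H) = √(2 × 17,108 × 343 / 14.3) ≈ 905.93.
Average inventory = Q*/2 ≈ 905.93 / 2 = 452.964.

Average inventory ≈ 453 trays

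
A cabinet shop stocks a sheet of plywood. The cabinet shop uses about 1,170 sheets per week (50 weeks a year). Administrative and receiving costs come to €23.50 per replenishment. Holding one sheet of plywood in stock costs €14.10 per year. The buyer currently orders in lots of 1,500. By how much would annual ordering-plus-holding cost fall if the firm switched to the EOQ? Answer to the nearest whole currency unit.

Annual demand D = 1,170 × 50 = 58,500.
EOQ = √(2DS/H) = √(2 × 58,500 × 23.5 / 14.1) ≈ 441.59.
Cost at Q* = (D/Q*)S + (Q*/2)H = √(2DSH) ≈ €6,226.39.
Cost at Q = 1,500: (58,500/1,500)×23.5 + (1,500/2)×14.1 = €916.50 + €10,575.00 = €11,491.50.
Excess = €11,491.50 − €6,226.39 = €5,265.11.

Extra cost ≈ €5,265 per year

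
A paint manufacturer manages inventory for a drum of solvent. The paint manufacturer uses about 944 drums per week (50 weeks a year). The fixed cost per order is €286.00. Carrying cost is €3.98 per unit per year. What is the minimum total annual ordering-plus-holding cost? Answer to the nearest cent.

Annual demand D = 944 × 50 = 47,200.
Q* = √(2DS/H) = √(2 × 47,200 × 286 / 3.98) ≈ 2604.52.
At Q*, ordering cost (D/Q*)S equals holding cost (Q*/2)H, each = √(DSH/2).
Minimum total = √(2DSH) = √(2 × 47,200 × 286 × 3.98) ≈ 10365.984.

TC* ≈ €10,365.98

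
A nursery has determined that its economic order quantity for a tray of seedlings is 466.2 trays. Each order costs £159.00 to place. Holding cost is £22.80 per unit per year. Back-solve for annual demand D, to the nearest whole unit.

D ≈ 15,583 trays per year

The basic EOQ model gives Q* = √(2DS/H); rearrange for the unknown.
From Q* = √(2DS/H): D = Q*²H / (2S) = 466.2² × 22.8 / (2 × 159) = 15583.043.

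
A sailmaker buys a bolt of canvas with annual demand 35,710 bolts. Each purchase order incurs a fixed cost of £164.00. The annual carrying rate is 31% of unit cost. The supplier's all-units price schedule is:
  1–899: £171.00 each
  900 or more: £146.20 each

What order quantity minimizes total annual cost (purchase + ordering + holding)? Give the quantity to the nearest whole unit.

Holding cost per unit per year at price C is H = 0.31·C.
For each price level, check whether its EOQ is feasible; otherwise the best quantity at that price is the breakpoint.
EOQ at £171.00 = 470.1 (feasible in tier 1): TC = 35,710×£171.00 + (35,710/470.1)×164 + (470.1/2)×0.31×£171.00 = £6,131,327.86.
EOQ at £146.20 = 508.4 < 900, so use break Q=900: TC = 35,710×£146.20 + (35,710/900.0)×164 + (900.0/2)×0.31×£146.20 = £5,247,704.06.
Lowest total cost is £5,247,704.06 at Q = 900.0.

Q* ≈ 900 bolts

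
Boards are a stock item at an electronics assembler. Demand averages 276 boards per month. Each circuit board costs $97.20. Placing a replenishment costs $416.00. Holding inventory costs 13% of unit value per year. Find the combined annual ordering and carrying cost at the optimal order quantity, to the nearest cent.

Annual demand D = 276 × 12 = 3,312.
Holding cost H = 0.13 × $97.20 = $12.6360 per unit per year.
The optimal lot size = √(2DS/H) = √(2 × 3,312 × 416 / 12.636) ≈ 466.98.
At the optimum the two cost components are equal, so total cost = 2·(Q*/2)H = Q*·H.
Minimum total = √(2DSH) = √(2 × 3,312 × 416 × 12.636) ≈ 5900.810.

TC* ≈ $5,900.81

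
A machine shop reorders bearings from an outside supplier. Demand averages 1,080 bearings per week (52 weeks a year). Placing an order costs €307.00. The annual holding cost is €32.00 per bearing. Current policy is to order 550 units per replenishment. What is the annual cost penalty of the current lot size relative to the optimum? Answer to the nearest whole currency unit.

Annual demand D = 1,080 × 52 = 56,160.
EOQ = √(2DS/H) = √(2 × 56,160 × 307 / 32) ≈ 1038.06.
Cost at Q* = (D/Q*)S + (Q*/2)H = √(2DSH) ≈ €33,217.94.
Cost at Q = 550: (56,160/550)×307 + (550/2)×32 = €31,347.49 + €8,800.00 = €40,147.49.
Excess = €40,147.49 − €33,217.94 = €6,929.55.

Extra cost ≈ €6,930 per year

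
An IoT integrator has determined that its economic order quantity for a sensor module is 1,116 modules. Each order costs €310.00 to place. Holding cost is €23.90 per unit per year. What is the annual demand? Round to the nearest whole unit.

Invert the EOQ relation Q*² = 2DS/H.
From Q* = √(2DS/H): D = Q*²H / (2S) = 1,116² × 23.9 / (2 × 310) = 48010.320.

D ≈ 48,010 modules per year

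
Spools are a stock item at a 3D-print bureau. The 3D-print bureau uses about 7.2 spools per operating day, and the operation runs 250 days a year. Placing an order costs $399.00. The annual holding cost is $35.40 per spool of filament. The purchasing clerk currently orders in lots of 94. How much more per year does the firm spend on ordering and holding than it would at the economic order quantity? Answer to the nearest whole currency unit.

Extra cost ≈ $2,173 per year

Annual demand D = 7.2 × 250 = 1,800.
EOQ = √(2DS/H) = √(2 × 1,800 × 399 / 35.4) ≈ 201.44.
Cost at Q* = (D/Q*)S + (Q*/2)H = √(2DSH) ≈ $7,130.82.
Cost at Q = 94: (1,800/94)×399 + (94/2)×35.4 = $7,640.43 + $1,663.80 = $9,304.23.
Excess = $9,304.23 − $7,130.82 = $2,173.41.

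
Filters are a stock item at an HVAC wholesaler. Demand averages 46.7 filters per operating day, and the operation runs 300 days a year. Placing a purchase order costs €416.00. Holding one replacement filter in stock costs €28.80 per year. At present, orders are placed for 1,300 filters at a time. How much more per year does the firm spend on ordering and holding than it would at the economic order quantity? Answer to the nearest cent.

Annual demand D = 46.7 × 300 = 14,010.
EOQ = √(2DS/H) = √(2 × 14,010 × 416 / 28.8) ≈ 636.19.
Cost at Q* = (D/Q*)S + (Q*/2)H = √(2DSH) ≈ €18,322.17.
Cost at Q = 1,300: (14,010/1,300)×416 + (1,300/2)×28.8 = €4,483.20 + €18,720.00 = €23,203.20.
Excess = €23,203.20 − €18,322.17 = €4,881.03.

Extra cost ≈ €4,881.03 per year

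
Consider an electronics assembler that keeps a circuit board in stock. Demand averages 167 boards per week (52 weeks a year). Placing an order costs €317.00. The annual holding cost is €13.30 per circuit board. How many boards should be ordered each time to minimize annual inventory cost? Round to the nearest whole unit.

Annual demand D = 167 × 52 = 8,684.
EOQ = √(2DS / H) = √(2 × 8,684 × 317 / 13.3).
= √(5,505,656 / 13.3) = √413,959.0977 ≈ 643.397.

Q* ≈ 643 boards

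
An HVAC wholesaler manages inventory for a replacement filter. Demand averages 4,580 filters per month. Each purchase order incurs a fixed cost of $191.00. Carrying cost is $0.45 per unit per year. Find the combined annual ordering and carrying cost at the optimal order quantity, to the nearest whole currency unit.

TC* ≈ $3,074

Annual demand D = 4,580 × 12 = 54,960.
EOQ = √(2DS/H) = √(2 × 54,960 × 191 / 0.45) ≈ 6830.44.
At the optimum the two cost components are equal, so total cost = 2·(Q*/2)H = Q*·H.
Minimum total = √(2DSH) = √(2 × 54,960 × 191 × 0.45) ≈ 3073.699.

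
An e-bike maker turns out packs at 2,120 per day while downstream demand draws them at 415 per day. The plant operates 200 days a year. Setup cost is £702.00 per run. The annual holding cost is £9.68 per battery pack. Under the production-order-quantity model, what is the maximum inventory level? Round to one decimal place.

I_max ≈ 3,111.6 packs

Annual demand D = 415 × 200 = 83,000.
Production build-up factor (1 − d/p) = 1 − 415/2,120 = 0.8042.
Q* = √(2DS / (H(1 − d/p))) = √(2 × 83,000 × 702 / (9.68 × 0.8042)).
= √(116,532,000 / 7.7851) ≈ 3868.928.
Maximum inventory = Q*(1 − d/p) = 3868.928 × 0.8042 ≈ 3111.567.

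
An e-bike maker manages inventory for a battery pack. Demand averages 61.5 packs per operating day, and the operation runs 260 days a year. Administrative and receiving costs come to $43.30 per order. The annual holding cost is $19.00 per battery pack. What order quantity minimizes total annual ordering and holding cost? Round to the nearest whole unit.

Q* ≈ 270 packs

Annual demand D = 61.5 × 260 = 15,990.
EOQ = √(2DS / H) = √(2 × 15,990 × 43.3 / 19).
= √(1,384,734 / 19) = √72,880.7368 ≈ 269.964.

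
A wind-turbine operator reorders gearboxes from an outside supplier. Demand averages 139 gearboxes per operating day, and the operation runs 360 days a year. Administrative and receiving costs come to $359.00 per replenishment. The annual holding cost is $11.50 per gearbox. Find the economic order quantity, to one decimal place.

Annual demand D = 139 × 360 = 50,040.
EOQ = √(2DS / H) = √(2 × 50,040 × 359 / 11.5).
= √(35,928,720 / 11.5) = √3,124,236.5217 ≈ 1767.551.

Q* ≈ 1,767.6 gearboxes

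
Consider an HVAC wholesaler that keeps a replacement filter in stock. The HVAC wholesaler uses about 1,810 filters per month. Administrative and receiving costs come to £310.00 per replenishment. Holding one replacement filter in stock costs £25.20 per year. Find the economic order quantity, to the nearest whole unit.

Q* ≈ 731 filters

Annual demand D = 1,810 × 12 = 21,720.
EOQ = √(2DS / H) = √(2 × 21,720 × 310 / 25.2).
= √(13,466,400 / 25.2) = √534,380.9524 ≈ 731.014.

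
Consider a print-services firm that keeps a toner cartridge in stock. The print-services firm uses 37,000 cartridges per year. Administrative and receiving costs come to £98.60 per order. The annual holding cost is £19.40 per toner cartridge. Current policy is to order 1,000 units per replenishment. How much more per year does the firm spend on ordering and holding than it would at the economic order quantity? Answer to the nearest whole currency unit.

EOQ = √(2DS/H) = √(2 × 37,000 × 98.6 / 19.4) ≈ 613.27.
Cost at Q* = (D/Q*)S + (Q*/2)H = √(2DSH) ≈ £11,897.49.
Cost at Q = 1,000: (37,000/1,000)×98.6 + (1,000/2)×19.4 = £3,648.20 + £9,700.00 = £13,348.20.
Excess = £13,348.20 − £11,897.49 = £1,450.71.

Extra cost ≈ £1,451 per year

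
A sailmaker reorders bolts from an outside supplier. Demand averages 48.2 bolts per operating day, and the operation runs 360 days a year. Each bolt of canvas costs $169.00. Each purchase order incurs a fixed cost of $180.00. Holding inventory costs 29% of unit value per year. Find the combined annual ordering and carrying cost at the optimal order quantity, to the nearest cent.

TC* ≈ $17,497.19

Annual demand D = 48.2 × 360 = 17,352.
Holding cost H = 0.29 × $169.00 = $49.0100 per unit per year.
Q* = √(2DS/H) = √(2 × 17,352 × 180 / 49.01) ≈ 357.01.
At the optimum the two cost components are equal, so total cost = 2·(Q*/2)H = Q*·H.
Minimum total = √(2DSH) = √(2 × 17,352 × 180 × 49.01) ≈ 17497.193.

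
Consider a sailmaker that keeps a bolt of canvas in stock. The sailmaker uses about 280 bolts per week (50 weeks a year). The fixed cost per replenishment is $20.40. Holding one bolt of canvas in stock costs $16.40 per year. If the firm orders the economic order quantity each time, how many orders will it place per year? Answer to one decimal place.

N ≈ 75.0 orders per year

Annual demand D = 280 × 50 = 14,000.
EOQ = √(2DS/H) = √(2 × 14,000 × 20.4 / 16.4) ≈ 186.63.
Orders per year = D / Q* = 14,000 / 186.63 ≈ 75.016.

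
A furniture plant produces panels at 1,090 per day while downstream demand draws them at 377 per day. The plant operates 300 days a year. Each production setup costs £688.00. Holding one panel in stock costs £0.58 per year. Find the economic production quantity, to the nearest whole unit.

Annual demand D = 377 × 300 = 113,100.
Production build-up factor (1 − d/p) = 1 − 377/1,090 = 0.6541.
Q* = √(2DS / (H(1 − d/p))) = √(2 × 113,100 × 688 / (0.58 × 0.6541)).
= √(155,625,600 / 0.3794) ≈ 20253.263.

Q* ≈ 20,253 panels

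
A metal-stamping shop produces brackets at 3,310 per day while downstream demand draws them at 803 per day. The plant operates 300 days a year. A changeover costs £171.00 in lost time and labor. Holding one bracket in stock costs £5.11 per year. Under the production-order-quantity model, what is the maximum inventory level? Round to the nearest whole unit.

Annual demand D = 803 × 300 = 240,900.
Production build-up factor (1 − d/p) = 1 − 803/3,310 = 0.7574.
Q* = √(2DS / (H(1 − d/p))) = √(2 × 240,900 × 171 / (5.11 × 0.7574)).
= √(82,387,800 / 3.8703) ≈ 4613.790.
Maximum inventory = Q*(1 − d/p) = 4613.790 × 0.7574 ≈ 3494.493.

I_max ≈ 3,494 brackets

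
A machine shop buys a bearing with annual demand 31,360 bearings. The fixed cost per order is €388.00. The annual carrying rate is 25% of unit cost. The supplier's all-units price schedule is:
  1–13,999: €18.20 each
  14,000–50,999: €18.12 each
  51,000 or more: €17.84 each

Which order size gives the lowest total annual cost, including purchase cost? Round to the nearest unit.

Holding cost per unit per year at price C is H = 0.25·C.
Evaluate total cost at each tier's feasible EOQ or, if the EOQ is below the tier, at the tier's minimum quantity.
EOQ at €18.20 = 2312.7 (feasible in tier 1): TC = 31,360×€18.20 + (31,360/2312.7)×388 + (2312.7/2)×0.25×€18.20 = €581,274.64.
EOQ at €18.12 = 2317.8 < 14000, so use break Q=14000: TC = 31,360×€18.12 + (31,360/14000.0)×388 + (14000.0/2)×0.25×€18.12 = €600,822.32.
EOQ at €17.84 = 2335.9 < 51000, so use break Q=51000: TC = 31,360×€17.84 + (31,360/51000.0)×388 + (51000.0/2)×0.25×€17.84 = €673,430.98.
Lowest total cost is €581,274.64 at Q = 2312.7.

Q* ≈ 2,313 bearings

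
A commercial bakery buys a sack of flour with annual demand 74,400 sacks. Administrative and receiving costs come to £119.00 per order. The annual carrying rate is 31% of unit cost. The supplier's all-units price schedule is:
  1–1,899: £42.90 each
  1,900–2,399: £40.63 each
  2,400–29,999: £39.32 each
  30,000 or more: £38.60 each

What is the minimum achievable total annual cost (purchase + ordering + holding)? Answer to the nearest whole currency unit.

TC* ≈ £2,943,724

Holding cost per unit per year at price C is H = 0.31·C.
Evaluate total cost at each tier's feasible EOQ or, if the EOQ is below the tier, at the tier's minimum quantity.
EOQ at £42.90 = 1153.9 (feasible in tier 1): TC = 74,400×£42.90 + (74,400/1153.9)×119 + (1153.9/2)×0.31×£42.90 = £3,207,105.62.
EOQ at £40.63 = 1185.7 < 1900, so use break Q=1900: TC = 74,400×£40.63 + (74,400/1900.0)×119 + (1900.0/2)×0.31×£40.63 = £3,039,497.32.
EOQ at £39.32 = 1205.3 < 2400, so use break Q=2400: TC = 74,400×£39.32 + (74,400/2400.0)×119 + (2400.0/2)×0.31×£39.32 = £2,943,724.04.
EOQ at £38.60 = 1216.5 < 30000, so use break Q=30000: TC = 74,400×£38.60 + (74,400/30000.0)×119 + (30000.0/2)×0.31×£38.60 = £3,051,625.12.
Lowest total cost among the candidates is at Q = 2400.0.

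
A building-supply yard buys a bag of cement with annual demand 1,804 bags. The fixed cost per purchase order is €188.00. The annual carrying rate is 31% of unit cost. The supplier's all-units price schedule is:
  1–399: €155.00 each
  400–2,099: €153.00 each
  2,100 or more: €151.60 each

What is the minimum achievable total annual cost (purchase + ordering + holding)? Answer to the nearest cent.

TC* ≈ €285,328.98

Holding cost per unit per year at price C is H = 0.31·C.
Evaluate total cost at each tier's feasible EOQ or, if the EOQ is below the tier, at the tier's minimum quantity.
EOQ at €155.00 = 118.8 (feasible in tier 1): TC = 1,804×€155.00 + (1,804/118.8)×188 + (118.8/2)×0.31×€155.00 = €285,328.98.
EOQ at €153.00 = 119.6 < 400, so use break Q=400: TC = 1,804×€153.00 + (1,804/400.0)×188 + (400.0/2)×0.31×€153.00 = €286,345.88.
EOQ at €151.60 = 120.1 < 2100, so use break Q=2100: TC = 1,804×€151.60 + (1,804/2100.0)×188 + (2100.0/2)×0.31×€151.60 = €322,993.70.
Lowest total cost among the candidates is at Q = 118.8.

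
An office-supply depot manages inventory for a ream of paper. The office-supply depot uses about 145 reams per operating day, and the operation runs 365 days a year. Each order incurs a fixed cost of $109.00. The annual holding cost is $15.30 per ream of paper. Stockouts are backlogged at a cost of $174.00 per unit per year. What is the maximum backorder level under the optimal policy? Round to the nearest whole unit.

Annual demand D = 145 × 365 = 52,925.
With planned backorders, Q* = √(2DS/H) · √((H+B)/B).
√(2DS/H) = √(2 × 52,925 × 109 / 15.3) = 868.386.
√((H+B)/B) = √((15.3+174)/174) = 1.0430.
Q* ≈ 905.761.
S* = Q* · H/(H+B) = 905.761 × 15.3/189.3 ≈ 73.207.

S* ≈ 73 reams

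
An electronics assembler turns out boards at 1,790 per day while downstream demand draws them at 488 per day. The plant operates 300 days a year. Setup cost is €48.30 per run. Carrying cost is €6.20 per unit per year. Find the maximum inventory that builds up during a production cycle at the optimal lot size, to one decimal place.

I_max ≈ 1,288.1 boards

Annual demand D = 488 × 300 = 146,400.
Production build-up factor (1 − d/p) = 1 − 488/1,790 = 0.7274.
Q* = √(2DS / (H(1 − d/p))) = √(2 × 146,400 × 48.3 / (6.2 × 0.7274)).
= √(14,142,240 / 4.5097) ≈ 1770.860.
Maximum inventory = Q*(1 − d/p) = 1770.860 × 0.7274 ≈ 1288.078.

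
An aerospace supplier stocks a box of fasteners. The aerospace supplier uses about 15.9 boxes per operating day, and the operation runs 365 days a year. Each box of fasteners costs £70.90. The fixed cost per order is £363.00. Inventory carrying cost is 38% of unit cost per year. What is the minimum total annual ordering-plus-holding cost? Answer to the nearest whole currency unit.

TC* ≈ £10,654

Annual demand D = 15.9 × 365 = 5,803.5.
Holding cost H = 0.38 × £70.90 = £26.9420 per unit per year.
Q* = √(2DS/H) = √(2 × 5,803.5 × 363 / 26.942) ≈ 395.46.
At Q*, ordering cost (D/Q*)S equals holding cost (Q*/2)H, each = √(DSH/2).
Minimum total = √(2DSH) = √(2 × 5,803.5 × 363 × 26.942) ≈ 10654.381.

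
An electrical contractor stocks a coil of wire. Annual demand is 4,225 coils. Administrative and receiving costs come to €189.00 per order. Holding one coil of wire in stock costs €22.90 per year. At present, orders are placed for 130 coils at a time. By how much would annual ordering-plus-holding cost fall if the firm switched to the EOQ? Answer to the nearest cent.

Extra cost ≈ €1,583.48 per year

EOQ = √(2DS/H) = √(2 × 4,225 × 189 / 22.9) ≈ 264.08.
Cost at Q* = (D/Q*)S + (Q*/2)H = √(2DSH) ≈ €6,047.52.
Cost at Q = 130: (4,225/130)×189 + (130/2)×22.9 = €6,142.50 + €1,488.50 = €7,631.00.
Excess = €7,631.00 − €6,047.52 = €1,583.48.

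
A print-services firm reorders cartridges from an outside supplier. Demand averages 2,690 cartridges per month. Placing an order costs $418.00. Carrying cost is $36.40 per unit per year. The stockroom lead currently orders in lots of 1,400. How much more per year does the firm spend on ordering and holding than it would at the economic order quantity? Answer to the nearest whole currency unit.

Annual demand D = 2,690 × 12 = 32,280.
EOQ = √(2DS/H) = √(2 × 32,280 × 418 / 36.4) ≈ 861.03.
Cost at Q* = (D/Q*)S + (Q*/2)H = √(2DSH) ≈ $31,341.56.
Cost at Q = 1,400: (32,280/1,400)×418 + (1,400/2)×36.4 = $9,637.89 + $25,480.00 = $35,117.89.
Excess = $35,117.89 − $31,341.56 = $3,776.33.

Extra cost ≈ $3,776 per year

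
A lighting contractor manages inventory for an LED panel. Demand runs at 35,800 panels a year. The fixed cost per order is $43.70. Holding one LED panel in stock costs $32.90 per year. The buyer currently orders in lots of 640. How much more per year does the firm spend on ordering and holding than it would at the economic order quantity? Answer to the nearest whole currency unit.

EOQ = √(2DS/H) = √(2 × 35,800 × 43.7 / 32.9) ≈ 308.39.
Cost at Q* = (D/Q*)S + (Q*/2)H = √(2DSH) ≈ $10,146.01.
Cost at Q = 640: (35,800/640)×43.7 + (640/2)×32.9 = $2,444.47 + $10,528.00 = $12,972.47.
Excess = $12,972.47 − $10,146.01 = $2,826.46.

Extra cost ≈ $2,826 per year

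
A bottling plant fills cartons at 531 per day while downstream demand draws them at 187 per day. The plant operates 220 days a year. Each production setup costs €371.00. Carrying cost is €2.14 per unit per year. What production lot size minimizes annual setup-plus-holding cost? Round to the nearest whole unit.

Q* ≈ 4,692 cartons

Annual demand D = 187 × 220 = 41,140.
Production build-up factor (1 − d/p) = 1 − 187/531 = 0.6478.
Q* = √(2DS / (H(1 − d/p))) = √(2 × 41,140 × 371 / (2.14 × 0.6478)).
= √(30,525,880 / 1.3864) ≈ 4692.402.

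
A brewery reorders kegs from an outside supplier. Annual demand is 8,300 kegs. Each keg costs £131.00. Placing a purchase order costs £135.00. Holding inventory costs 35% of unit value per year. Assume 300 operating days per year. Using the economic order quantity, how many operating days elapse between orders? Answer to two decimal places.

T ≈ 7.99 days

Holding cost H = 0.35 × £131.00 = £45.8500 per unit per year.
EOQ = √(2DS/H) = √(2 × 8,300 × 135 / 45.85) ≈ 221.08.
Cycle time = Q*/D × 300 = 221.08 / 8,300 × 300 ≈ 7.991 days.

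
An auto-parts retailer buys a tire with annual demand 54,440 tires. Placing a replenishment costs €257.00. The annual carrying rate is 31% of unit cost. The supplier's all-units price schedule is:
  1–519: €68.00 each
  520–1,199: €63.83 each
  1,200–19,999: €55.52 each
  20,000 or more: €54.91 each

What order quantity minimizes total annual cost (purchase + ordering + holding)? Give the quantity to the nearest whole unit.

Q* ≈ 1,275 tires

Holding cost per unit per year at price C is H = 0.31·C.
Candidates are each tier's EOQ (if it falls in that tier) and each price-break quantity.
Tier 1 (€68.00): EOQ = 1152.1 exceeds tier's upper bound 519, so this tier is dominated.
EOQ at €63.83 = 1189.2 (feasible in tier 2): TC = 54,440×€63.83 + (54,440/1189.2)×257 + (1189.2/2)×0.31×€63.83 = €3,498,435.85.
EOQ at €55.52 = 1275.1 (feasible in tier 3): TC = 54,440×€55.52 + (54,440/1275.1)×257 + (1275.1/2)×0.31×€55.52 = €3,044,454.34.
EOQ at €54.91 = 1282.1 < 20000, so use break Q=20000: TC = 54,440×€54.91 + (54,440/20000.0)×257 + (20000.0/2)×0.31×€54.91 = €3,160,220.95.
Lowest total cost is €3,044,454.34 at Q = 1275.1.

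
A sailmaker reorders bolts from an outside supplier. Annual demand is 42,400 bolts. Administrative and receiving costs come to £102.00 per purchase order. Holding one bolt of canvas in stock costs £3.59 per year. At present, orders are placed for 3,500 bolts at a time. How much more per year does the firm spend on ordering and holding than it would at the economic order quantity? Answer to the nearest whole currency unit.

EOQ = √(2DS/H) = √(2 × 42,400 × 102 / 3.59) ≈ 1552.21.
Cost at Q* = (D/Q*)S + (Q*/2)H = √(2DSH) ≈ £5,572.44.
Cost at Q = 3,500: (42,400/3,500)×102 + (3,500/2)×3.59 = £1,235.66 + £6,282.50 = £7,518.16.
Excess = £7,518.16 − £5,572.44 = £1,945.72.

Extra cost ≈ £1,946 per year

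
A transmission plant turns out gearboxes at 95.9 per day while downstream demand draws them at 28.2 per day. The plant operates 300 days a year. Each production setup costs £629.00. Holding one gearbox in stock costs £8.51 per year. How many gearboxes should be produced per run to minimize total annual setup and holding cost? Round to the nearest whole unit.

Q* ≈ 1,331 gearboxes

Annual demand D = 28.2 × 300 = 8,460.
Production build-up factor (1 − d/p) = 1 − 28.2/95.9 = 0.7059.
Q* = √(2DS / (H(1 − d/p))) = √(2 × 8,460 × 629 / (8.51 × 0.7059)).
= √(10,642,680 / 6.0076) ≈ 1330.993.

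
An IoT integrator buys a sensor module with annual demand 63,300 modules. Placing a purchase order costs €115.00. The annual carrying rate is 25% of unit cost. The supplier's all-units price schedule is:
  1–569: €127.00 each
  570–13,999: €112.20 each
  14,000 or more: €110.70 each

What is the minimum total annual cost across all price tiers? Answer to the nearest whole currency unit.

Holding cost per unit per year at price C is H = 0.25·C.
Evaluate total cost at each tier's feasible EOQ or, if the EOQ is below the tier, at the tier's minimum quantity.
Tier 1 (€127.00): EOQ = 677.2 exceeds tier's upper bound 569, so this tier is dominated.
EOQ at €112.20 = 720.4 (feasible in tier 2): TC = 63,300×€112.20 + (63,300/720.4)×115 + (720.4/2)×0.25×€112.20 = €7,122,468.41.
EOQ at €110.70 = 725.3 < 14000, so use break Q=14000: TC = 63,300×€110.70 + (63,300/14000.0)×115 + (14000.0/2)×0.25×€110.70 = €7,201,554.96.
Lowest total cost among the candidates is at Q = 720.4.

TC* ≈ €7,122,468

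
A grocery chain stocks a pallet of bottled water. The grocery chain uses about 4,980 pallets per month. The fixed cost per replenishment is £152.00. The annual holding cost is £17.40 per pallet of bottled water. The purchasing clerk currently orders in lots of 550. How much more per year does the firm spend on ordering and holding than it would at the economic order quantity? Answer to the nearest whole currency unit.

Extra cost ≈ £3,521 per year

Annual demand D = 4,980 × 12 = 59,760.
EOQ = √(2DS/H) = √(2 × 59,760 × 152 / 17.4) ≈ 1021.80.
Cost at Q* = (D/Q*)S + (Q*/2)H = √(2DSH) ≈ £17,779.38.
Cost at Q = 550: (59,760/550)×152 + (550/2)×17.4 = £16,515.49 + £4,785.00 = £21,300.49.
Excess = £21,300.49 − £17,779.38 = £3,521.11.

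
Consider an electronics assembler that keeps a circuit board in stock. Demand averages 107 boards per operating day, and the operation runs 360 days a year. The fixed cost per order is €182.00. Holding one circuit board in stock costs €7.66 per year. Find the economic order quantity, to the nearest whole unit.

Q* ≈ 1,353 boards

Annual demand D = 107 × 360 = 38,520.
EOQ = √(2DS / H) = √(2 × 38,520 × 182 / 7.66).
= √(14,021,280 / 7.66) = √1,830,454.3081 ≈ 1352.943.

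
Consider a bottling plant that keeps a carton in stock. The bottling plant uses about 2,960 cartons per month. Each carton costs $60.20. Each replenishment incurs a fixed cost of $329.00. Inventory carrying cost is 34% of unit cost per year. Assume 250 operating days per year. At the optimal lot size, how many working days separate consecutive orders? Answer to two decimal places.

Annual demand D = 2,960 × 12 = 35,520.
Holding cost H = 0.34 × $60.20 = $20.4680 per unit per year.
Q* = √(2DS/H) = √(2 × 35,520 × 329 / 20.468) ≈ 1068.59.
Cycle time = Q*/D × 250 = 1068.59 / 35,520 × 250 ≈ 7.521 days.

T ≈ 7.52 days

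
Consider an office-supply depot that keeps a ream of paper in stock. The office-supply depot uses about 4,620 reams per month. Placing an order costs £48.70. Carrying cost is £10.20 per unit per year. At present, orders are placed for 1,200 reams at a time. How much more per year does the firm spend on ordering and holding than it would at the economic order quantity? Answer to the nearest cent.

Annual demand D = 4,620 × 12 = 55,440.
EOQ = √(2DS/H) = √(2 × 55,440 × 48.7 / 10.2) ≈ 727.60.
Cost at Q* = (D/Q*)S + (Q*/2)H = √(2DSH) ≈ £7,421.49.
Cost at Q = 1,200: (55,440/1,200)×48.7 + (1,200/2)×10.2 = £2,249.94 + £6,120.00 = £8,369.94.
Excess = £8,369.94 − £7,421.49 = £948.45.

Extra cost ≈ £948.45 per year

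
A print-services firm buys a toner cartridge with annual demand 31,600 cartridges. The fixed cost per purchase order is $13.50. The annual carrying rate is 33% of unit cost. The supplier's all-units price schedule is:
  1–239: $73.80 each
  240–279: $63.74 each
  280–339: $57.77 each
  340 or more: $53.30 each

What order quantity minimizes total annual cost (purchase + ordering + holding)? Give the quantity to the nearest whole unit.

Holding cost per unit per year at price C is H = 0.33·C.
Evaluate total cost at each tier's feasible EOQ or, if the EOQ is below the tier, at the tier's minimum quantity.
EOQ at $73.80 = 187.2 (feasible in tier 1): TC = 31,600×$73.80 + (31,600/187.2)×13.5 + (187.2/2)×0.33×$73.80 = $2,336,638.38.
EOQ at $63.74 = 201.4 < 240, so use break Q=240: TC = 31,600×$63.74 + (31,600/240.0)×13.5 + (240.0/2)×0.33×$63.74 = $2,018,485.60.
EOQ at $57.77 = 211.6 < 280, so use break Q=280: TC = 31,600×$57.77 + (31,600/280.0)×13.5 + (280.0/2)×0.33×$57.77 = $1,829,724.55.
EOQ at $53.30 = 220.2 < 340, so use break Q=340: TC = 31,600×$53.30 + (31,600/340.0)×13.5 + (340.0/2)×0.33×$53.30 = $1,688,524.84.
Lowest total cost is $1,688,524.84 at Q = 340.0.

Q* ≈ 340 cartridges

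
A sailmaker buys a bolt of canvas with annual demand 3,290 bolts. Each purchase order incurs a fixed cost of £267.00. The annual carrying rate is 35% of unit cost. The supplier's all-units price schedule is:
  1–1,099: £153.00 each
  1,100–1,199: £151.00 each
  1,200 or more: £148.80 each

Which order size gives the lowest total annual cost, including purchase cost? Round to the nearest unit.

Q* ≈ 181 bolts

Holding cost per unit per year at price C is H = 0.35·C.
For each price level, check whether its EOQ is feasible; otherwise the best quantity at that price is the breakpoint.
EOQ at £153.00 = 181.1 (feasible in tier 1): TC = 3,290×£153.00 + (3,290/181.1)×267 + (181.1/2)×0.35×£153.00 = £513,069.48.
EOQ at £151.00 = 182.3 < 1100, so use break Q=1100: TC = 3,290×£151.00 + (3,290/1100.0)×267 + (1100.0/2)×0.35×£151.00 = £526,656.07.
EOQ at £148.80 = 183.7 < 1200, so use break Q=1200: TC = 3,290×£148.80 + (3,290/1200.0)×267 + (1200.0/2)×0.35×£148.80 = £521,532.03.
Lowest total cost is £513,069.48 at Q = 181.1.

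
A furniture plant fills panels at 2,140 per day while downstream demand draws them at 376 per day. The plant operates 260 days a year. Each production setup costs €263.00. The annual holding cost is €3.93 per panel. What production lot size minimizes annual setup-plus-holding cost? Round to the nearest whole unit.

Annual demand D = 376 × 260 = 97,760.
Production build-up factor (1 − d/p) = 1 − 376/2,140 = 0.8243.
Q* = √(2DS / (H(1 − d/p))) = √(2 × 97,760 × 263 / (3.93 × 0.8243)).
= √(51,421,760 / 3.2395) ≈ 3984.142.

Q* ≈ 3,984 panels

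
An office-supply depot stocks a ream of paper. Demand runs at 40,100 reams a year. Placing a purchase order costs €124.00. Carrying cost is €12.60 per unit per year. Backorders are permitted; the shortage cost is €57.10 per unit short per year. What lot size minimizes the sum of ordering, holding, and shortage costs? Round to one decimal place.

With planned backorders, Q* = √(2DS/H) · √((H+B)/B).
√(2DS/H) = √(2 × 40,100 × 124 / 12.6) = 888.409.
√((H+B)/B) = √((12.6+57.1)/57.1) = 1.1048.
Q* ≈ 981.547.

Q* ≈ 981.5 reams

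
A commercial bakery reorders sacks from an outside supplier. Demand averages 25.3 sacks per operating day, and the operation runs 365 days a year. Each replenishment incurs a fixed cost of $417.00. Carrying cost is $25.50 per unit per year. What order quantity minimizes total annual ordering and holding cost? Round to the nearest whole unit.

Q* ≈ 550 sacks

Annual demand D = 25.3 × 365 = 9,234.5.
EOQ = √(2DS / H) = √(2 × 9,234.5 × 417 / 25.5).
= √(7,701,573 / 25.5) = √302,022.4706 ≈ 549.566.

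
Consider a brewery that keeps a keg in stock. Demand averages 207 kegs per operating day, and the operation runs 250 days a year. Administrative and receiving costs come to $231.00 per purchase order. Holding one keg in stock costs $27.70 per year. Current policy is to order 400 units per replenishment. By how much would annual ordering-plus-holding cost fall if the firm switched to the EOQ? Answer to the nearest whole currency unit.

Extra cost ≈ $9,691 per year

Annual demand D = 207 × 250 = 51,750.
EOQ = √(2DS/H) = √(2 × 51,750 × 231 / 27.7) ≈ 929.04.
Cost at Q* = (D/Q*)S + (Q*/2)H = √(2DSH) ≈ $25,734.52.
Cost at Q = 400: (51,750/400)×231 + (400/2)×27.7 = $29,885.62 + $5,540.00 = $35,425.62.
Excess = $35,425.62 − $25,734.52 = $9,691.11.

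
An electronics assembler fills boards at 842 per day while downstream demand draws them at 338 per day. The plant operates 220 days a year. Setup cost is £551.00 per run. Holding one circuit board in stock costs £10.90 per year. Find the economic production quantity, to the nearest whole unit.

Q* ≈ 3,544 boards

Annual demand D = 338 × 220 = 74,360.
Production build-up factor (1 − d/p) = 1 − 338/842 = 0.5986.
Q* = √(2DS / (H(1 − d/p))) = √(2 × 74,360 × 551 / (10.9 × 0.5986)).
= √(81,944,720 / 6.5245) ≈ 3543.954.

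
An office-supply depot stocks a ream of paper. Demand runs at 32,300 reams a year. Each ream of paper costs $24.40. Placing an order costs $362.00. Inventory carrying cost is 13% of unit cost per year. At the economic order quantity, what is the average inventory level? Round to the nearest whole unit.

Average inventory ≈ 1,358 reams

Holding cost H = 0.13 × $24.40 = $3.1720 per unit per year.
EOQ = √(2DS/H) = √(2 × 32,300 × 362 / 3.172) ≈ 2715.21.
Average inventory = Q*/2 ≈ 2715.21 / 2 = 1357.607.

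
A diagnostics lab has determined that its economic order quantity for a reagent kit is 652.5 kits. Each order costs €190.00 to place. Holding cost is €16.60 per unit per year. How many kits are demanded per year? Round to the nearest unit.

D ≈ 18,599 kits per year

Squaring Q* = √(2DS/H) gives Q*² = 2DS/H.
From Q* = √(2DS/H): D = Q*²H / (2S) = 652.5² × 16.6 / (2 × 190) = 18598.826.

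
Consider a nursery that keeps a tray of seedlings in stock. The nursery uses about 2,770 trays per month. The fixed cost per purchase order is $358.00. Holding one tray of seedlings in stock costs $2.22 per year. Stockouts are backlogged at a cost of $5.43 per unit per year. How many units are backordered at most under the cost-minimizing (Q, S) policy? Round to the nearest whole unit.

S* ≈ 1,128 trays

Annual demand D = 2,770 × 12 = 33,240.
With planned backorders, Q* = √(2DS/H) · √((H+B)/B).
√(2DS/H) = √(2 × 33,240 × 358 / 2.22) = 3274.240.
√((H+B)/B) = √((2.22+5.43)/5.43) = 1.1869.
Q* ≈ 3886.345.
S* = Q* · H/(H+B) = 3886.345 × 2.22/7.65 ≈ 1127.802.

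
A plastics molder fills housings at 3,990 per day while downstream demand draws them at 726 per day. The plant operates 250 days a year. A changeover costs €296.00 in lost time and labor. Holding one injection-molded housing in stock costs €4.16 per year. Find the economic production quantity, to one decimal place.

Annual demand D = 726 × 250 = 181,500.
Production build-up factor (1 − d/p) = 1 − 726/3,990 = 0.8180.
Q* = √(2DS / (H(1 − d/p))) = √(2 × 181,500 × 296 / (4.16 × 0.8180)).
= √(107,448,000 / 3.4031) ≈ 5619.063.

Q* ≈ 5,619.1 housings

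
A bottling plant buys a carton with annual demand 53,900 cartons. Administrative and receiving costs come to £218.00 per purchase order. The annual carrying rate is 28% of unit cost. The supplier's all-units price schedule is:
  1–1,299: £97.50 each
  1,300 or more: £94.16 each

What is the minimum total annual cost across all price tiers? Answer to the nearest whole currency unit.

Holding cost per unit per year at price C is H = 0.28·C.
For each price level, check whether its EOQ is feasible; otherwise the best quantity at that price is the breakpoint.
EOQ at £97.50 = 927.8 (feasible in tier 1): TC = 53,900×£97.50 + (53,900/927.8)×218 + (927.8/2)×0.28×£97.50 = £5,280,579.05.
EOQ at £94.16 = 944.1 < 1300, so use break Q=1300: TC = 53,900×£94.16 + (53,900/1300.0)×218 + (1300.0/2)×0.28×£94.16 = £5,101,399.74.
Lowest total cost among the candidates is at Q = 1300.0.

TC* ≈ £5,101,400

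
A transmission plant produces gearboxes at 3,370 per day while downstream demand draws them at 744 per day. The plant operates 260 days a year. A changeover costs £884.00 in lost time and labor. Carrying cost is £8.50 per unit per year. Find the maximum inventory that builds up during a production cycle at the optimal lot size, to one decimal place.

Annual demand D = 744 × 260 = 193,440.
Production build-up factor (1 − d/p) = 1 − 744/3,370 = 0.7792.
Q* = √(2DS / (H(1 − d/p))) = √(2 × 193,440 × 884 / (8.5 × 0.7792)).
= √(342,001,920 / 6.6234) ≈ 7185.755.
Maximum inventory = Q*(1 − d/p) = 7185.755 × 0.7792 ≈ 5599.345.

I_max ≈ 5,599.3 gearboxes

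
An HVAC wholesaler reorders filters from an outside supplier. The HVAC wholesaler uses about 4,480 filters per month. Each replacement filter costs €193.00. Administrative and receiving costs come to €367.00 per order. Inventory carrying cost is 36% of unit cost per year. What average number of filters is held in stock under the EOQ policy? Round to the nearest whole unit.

Average inventory ≈ 377 filters

Annual demand D = 4,480 × 12 = 53,760.
Holding cost H = 0.36 × €193.00 = €69.4800 per unit per year.
The optimal lot size = √(2DS/H) = √(2 × 53,760 × 367 / 69.48) ≈ 753.61.
Average inventory = Q*/2 ≈ 753.61 / 2 = 376.806.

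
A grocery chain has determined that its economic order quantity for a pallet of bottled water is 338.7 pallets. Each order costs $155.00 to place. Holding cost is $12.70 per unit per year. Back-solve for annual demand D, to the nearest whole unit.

Invert the EOQ relation Q*² = 2DS/H.
From Q* = √(2DS/H): D = Q*²H / (2S) = 338.7² × 12.7 / (2 × 155) = 4699.725.

D ≈ 4,700 pallets per year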